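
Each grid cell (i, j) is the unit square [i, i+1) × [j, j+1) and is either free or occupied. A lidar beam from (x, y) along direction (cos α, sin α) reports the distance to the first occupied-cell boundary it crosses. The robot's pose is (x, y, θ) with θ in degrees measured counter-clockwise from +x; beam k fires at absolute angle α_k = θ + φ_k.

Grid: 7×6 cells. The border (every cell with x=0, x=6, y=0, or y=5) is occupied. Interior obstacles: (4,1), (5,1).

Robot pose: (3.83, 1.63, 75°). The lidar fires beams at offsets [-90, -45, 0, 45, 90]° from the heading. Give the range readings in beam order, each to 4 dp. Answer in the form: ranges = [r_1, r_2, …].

beam 1: φ=-90°, α=345°
  dir = (cos 345°, sin 345°) = (0.9659, -0.2588); from cell (3,1)
  next x-line at t=0.1760, next y-line at t=2.4341; Δt_x=1.0353, Δt_y=3.8637
    x: enter (4,1) at t=0.1760 ← occupied
  → r_1 = 0.1760
beam 2: φ=-45°, α=30°
  dir = (cos 30°, sin 30°) = (0.8660, 0.5000); from cell (3,1)
  next x-line at t=0.1963, next y-line at t=0.7400; Δt_x=1.1547, Δt_y=2.0000
    x: enter (4,1) at t=0.1963 ← occupied
  → r_2 = 0.1963
beam 3: φ=0°, α=75°
  dir = (cos 75°, sin 75°) = (0.2588, 0.9659); from cell (3,1)
  next x-line at t=0.6568, next y-line at t=0.3831; Δt_x=3.8637, Δt_y=1.0353
    y: enter (3,2) at t=0.3831
    x: enter (4,2) at t=0.6568
    y: enter (4,3) at t=1.4183
    y: enter (4,4) at t=2.4536
    y: enter (4,5) at t=3.4889 ← occupied
  → r_3 = 3.4889
beam 4: φ=45°, α=120°
  dir = (cos 120°, sin 120°) = (-0.5000, 0.8660); from cell (3,1)
  next x-line at t=1.6600, next y-line at t=0.4272; Δt_x=2.0000, Δt_y=1.1547
    y: enter (3,2) at t=0.4272
    y: enter (3,3) at t=1.5819
    x: enter (2,3) at t=1.6600
    y: enter (2,4) at t=2.7366
    x: enter (1,4) at t=3.6600
    y: enter (1,5) at t=3.8913 ← occupied
  → r_4 = 3.8913
beam 5: φ=90°, α=165°
  dir = (cos 165°, sin 165°) = (-0.9659, 0.2588); from cell (3,1)
  next x-line at t=0.8593, next y-line at t=1.4296; Δt_x=1.0353, Δt_y=3.8637
    x: enter (2,1) at t=0.8593
    y: enter (2,2) at t=1.4296
    x: enter (1,2) at t=1.8946
    x: enter (0,2) at t=2.9298 ← occupied
  → r_5 = 2.9298

ranges = [0.1760, 0.1963, 3.4889, 3.8913, 2.9298]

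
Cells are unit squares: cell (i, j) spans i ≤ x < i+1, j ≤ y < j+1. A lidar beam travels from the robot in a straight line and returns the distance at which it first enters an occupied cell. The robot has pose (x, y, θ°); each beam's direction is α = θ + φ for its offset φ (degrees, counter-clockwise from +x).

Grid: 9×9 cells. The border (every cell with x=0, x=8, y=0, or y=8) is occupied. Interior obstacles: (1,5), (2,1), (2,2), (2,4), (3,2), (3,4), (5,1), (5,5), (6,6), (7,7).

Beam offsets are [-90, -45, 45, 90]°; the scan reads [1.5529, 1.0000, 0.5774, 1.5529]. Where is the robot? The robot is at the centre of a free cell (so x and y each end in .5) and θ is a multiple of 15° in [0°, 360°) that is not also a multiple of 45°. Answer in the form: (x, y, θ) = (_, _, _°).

Candidates: 39 free-cell centres × 16 headings = 624 poses. Raycast each; keep the one whose scan matches to 4 dp.
  (1.5, 2.5, 150°): beam 1 = 1.7321 ≠ 1.5529 ✗
  (3.5, 7.5, 210°): beam 1 = 0.5774 ≠ 1.5529 ✗
  (7.5, 6.5, 285°): beam 1 = 0.5176 ≠ 1.5529 ✗
  …
  (3.5, 5.5, 255°): r_1=1.5529, r_2=1.0000, r_3=0.5774, r_4=1.5529 — all match ✓
Unique over the lattice → pose = (3.5, 5.5, 255°).

(x, y, θ) = (3.5, 5.5, 255°)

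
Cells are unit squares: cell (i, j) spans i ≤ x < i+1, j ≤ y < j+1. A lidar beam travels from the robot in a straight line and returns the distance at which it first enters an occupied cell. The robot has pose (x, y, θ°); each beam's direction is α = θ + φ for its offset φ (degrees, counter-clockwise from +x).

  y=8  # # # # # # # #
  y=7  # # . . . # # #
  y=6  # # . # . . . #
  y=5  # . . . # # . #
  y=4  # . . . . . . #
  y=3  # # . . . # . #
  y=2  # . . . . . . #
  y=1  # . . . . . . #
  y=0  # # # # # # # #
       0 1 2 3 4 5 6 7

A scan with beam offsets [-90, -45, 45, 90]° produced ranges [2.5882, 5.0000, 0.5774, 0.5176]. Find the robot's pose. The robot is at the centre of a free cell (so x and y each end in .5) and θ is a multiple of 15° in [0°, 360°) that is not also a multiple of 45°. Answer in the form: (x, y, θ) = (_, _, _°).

Candidates: 33 free-cell centres × 16 headings = 528 poses. Raycast each; keep the one whose scan matches to 4 dp.
  (1.5, 4.5, 15°): beam 1 = 0.5176 ≠ 2.5882 ✗
  (2.5, 6.5, 75°): beam 1 = 0.5176 ≠ 2.5882 ✗
  (4.5, 3.5, 105°): beam 1 = 0.5176 ≠ 2.5882 ✗
  (3.5, 5.5, 15°): beam 1 = 4.6587 ≠ 2.5882 ✗
  (5.5, 6.5, 150°): beam 1 = 0.5774 ≠ 2.5882 ✗
  …
  (3.5, 5.5, 285°): r_1=2.5882, r_2=5.0000, r_3=0.5774, r_4=0.5176 — all match ✓
Unique over the lattice → pose = (3.5, 5.5, 285°).

(x, y, θ) = (3.5, 5.5, 285°)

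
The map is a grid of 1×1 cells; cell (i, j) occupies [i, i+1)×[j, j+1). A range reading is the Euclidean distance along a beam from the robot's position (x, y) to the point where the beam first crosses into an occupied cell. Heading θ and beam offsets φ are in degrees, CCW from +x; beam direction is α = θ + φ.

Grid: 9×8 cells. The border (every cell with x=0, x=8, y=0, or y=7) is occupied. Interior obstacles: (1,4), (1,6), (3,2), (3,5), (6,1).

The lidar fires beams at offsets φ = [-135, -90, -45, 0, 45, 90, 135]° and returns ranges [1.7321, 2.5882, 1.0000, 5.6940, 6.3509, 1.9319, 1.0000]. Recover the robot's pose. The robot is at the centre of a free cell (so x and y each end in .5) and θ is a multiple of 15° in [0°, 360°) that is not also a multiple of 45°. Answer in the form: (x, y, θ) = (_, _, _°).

Candidates: 37 free-cell centres × 16 headings = 592 poses. Raycast each; keep the one whose scan matches to 4 dp.
  (3.5, 6.5, 105°): beam 1 = 5.1962 ≠ 1.7321 ✗
  (6.5, 3.5, 75°): beam 1 = 2.8868 ≠ 1.7321 ✗
  (6.5, 5.5, 285°): beam 1 = 3.0000 ≠ 1.7321 ✗
  …
  (2.5, 3.5, 345°): r_1=1.7321, r_2=2.5882, r_3=1.0000, r_4=5.6940, r_5=6.3509, r_6=1.9319, r_7=1.0000 — all match ✓
Unique over the lattice → pose = (2.5, 3.5, 345°).

(x, y, θ) = (2.5, 3.5, 345°)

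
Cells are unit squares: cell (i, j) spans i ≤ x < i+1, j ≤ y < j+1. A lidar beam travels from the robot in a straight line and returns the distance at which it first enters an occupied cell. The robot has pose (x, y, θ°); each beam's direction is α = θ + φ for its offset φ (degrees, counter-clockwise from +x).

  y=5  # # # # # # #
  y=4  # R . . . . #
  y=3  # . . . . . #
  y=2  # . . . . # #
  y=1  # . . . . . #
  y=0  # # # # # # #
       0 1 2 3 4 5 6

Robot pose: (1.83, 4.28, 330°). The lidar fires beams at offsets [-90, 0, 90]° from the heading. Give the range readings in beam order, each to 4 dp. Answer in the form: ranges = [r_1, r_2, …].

ranges = [1.6600, 3.6604, 0.8314]

beam 1: φ=-90°, α=240°
  cosα=-0.5000 sinα=-0.8660 | (1,4) | tMaxX 1.6600 tMaxY 0.3233 | tΔX 2.0000 tΔY 1.1547
    t=0.3233 [y] (1,3)
    t=1.4780 [y] (1,2)
    t=1.6600 [x] (0,2) — stop
  → r_1 = 1.6600
beam 2: φ=0°, α=330°
  cosα=0.8660 sinα=-0.5000 | (1,4) | tMaxX 0.1963 tMaxY 0.5600 | tΔX 1.1547 tΔY 2.0000
    t=0.1963 [x] (2,4)
    t=0.5600 [y] (2,3)
    t=1.3510 [x] (3,3)
    t=2.5057 [x] (4,3)
    t=2.5600 [y] (4,2)
    t=3.6604 [x] (5,2) — stop
  → r_2 = 3.6604
beam 3: φ=90°, α=60°
  cosα=0.5000 sinα=0.8660 | (1,4) | tMaxX 0.3400 tMaxY 0.8314 | tΔX 2.0000 tΔY 1.1547
    t=0.3400 [x] (2,4)
    t=0.8314 [y] (2,5) — stop
  → r_3 = 0.8314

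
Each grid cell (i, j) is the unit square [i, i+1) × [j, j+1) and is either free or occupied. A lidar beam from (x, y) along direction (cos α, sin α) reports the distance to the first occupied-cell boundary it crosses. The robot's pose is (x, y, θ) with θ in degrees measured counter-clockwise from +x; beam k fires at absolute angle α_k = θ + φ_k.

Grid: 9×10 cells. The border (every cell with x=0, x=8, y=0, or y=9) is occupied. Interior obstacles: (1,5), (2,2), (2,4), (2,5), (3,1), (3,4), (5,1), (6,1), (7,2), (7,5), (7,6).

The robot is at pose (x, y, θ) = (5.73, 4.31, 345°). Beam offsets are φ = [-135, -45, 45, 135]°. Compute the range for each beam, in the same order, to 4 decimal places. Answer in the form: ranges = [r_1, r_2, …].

beam 1: φ=-135°, α=210°
  direction (-0.8660, -0.5000); cell (5,4); t to first gridline: x 0.8429, y 0.6200 (then +1.1547 / +2.0000)
    (5,3) via y @ 0.6200
    (4,3) via x @ 0.8429
    (3,3) via x @ 1.9976
    (3,2) via y @ 2.6200
    (2,2) via x @ 3.1523  # hit
  → r_1 = 3.1523
beam 2: φ=-45°, α=300°
  direction (0.5000, -0.8660); cell (5,4); t to first gridline: x 0.5400, y 0.3580 (then +2.0000 / +1.1547)
    (5,3) via y @ 0.3580
    (6,3) via x @ 0.5400
    (6,2) via y @ 1.5127
    (7,2) via x @ 2.5400  # hit
  → r_2 = 2.5400
beam 3: φ=45°, α=30°
  direction (0.8660, 0.5000); cell (5,4); t to first gridline: x 0.3118, y 1.3800 (then +1.1547 / +2.0000)
    (6,4) via x @ 0.3118
    (6,5) via y @ 1.3800
    (7,5) via x @ 1.4665  # hit
  → r_3 = 1.4665
beam 4: φ=135°, α=120°
  direction (-0.5000, 0.8660); cell (5,4); t to first gridline: x 1.4600, y 0.7967 (then +2.0000 / +1.1547)
    (5,5) via y @ 0.7967
    (4,5) via x @ 1.4600
    (4,6) via y @ 1.9514
    (4,7) via y @ 3.1061
    (3,7) via x @ 3.4600
    (3,8) via y @ 4.2608
    (3,9) via y @ 5.4155  # hit
  → r_4 = 5.4155

ranges = [3.1523, 2.5400, 1.4665, 5.4155]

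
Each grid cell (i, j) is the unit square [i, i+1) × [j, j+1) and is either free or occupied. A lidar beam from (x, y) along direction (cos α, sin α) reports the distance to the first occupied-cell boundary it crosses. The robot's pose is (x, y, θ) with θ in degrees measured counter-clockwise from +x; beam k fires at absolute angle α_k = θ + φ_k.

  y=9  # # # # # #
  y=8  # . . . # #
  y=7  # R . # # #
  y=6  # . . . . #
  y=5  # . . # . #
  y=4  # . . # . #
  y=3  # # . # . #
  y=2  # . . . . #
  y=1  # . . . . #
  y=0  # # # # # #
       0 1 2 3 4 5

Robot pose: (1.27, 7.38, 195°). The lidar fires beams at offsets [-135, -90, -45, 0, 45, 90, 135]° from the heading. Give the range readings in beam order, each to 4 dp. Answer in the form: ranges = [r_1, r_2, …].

beam 1: φ=-135°, α=60°
  dir = (cos 60°, sin 60°) = (0.5000, 0.8660); from cell (1,7)
  next x-line at t=1.4600, next y-line at t=0.7159; Δt_x=2.0000, Δt_y=1.1547
    y: enter (1,8) at t=0.7159
    x: enter (2,8) at t=1.4600
    y: enter (2,9) at t=1.8706 ← occupied
  → r_1 = 1.8706
beam 2: φ=-90°, α=105°
  dir = (cos 105°, sin 105°) = (-0.2588, 0.9659); from cell (1,7)
  next x-line at t=1.0432, next y-line at t=0.6419; Δt_x=3.8637, Δt_y=1.0353
    y: enter (1,8) at t=0.6419
    x: enter (0,8) at t=1.0432 ← occupied
  → r_2 = 1.0432
beam 3: φ=-45°, α=150°
  dir = (cos 150°, sin 150°) = (-0.8660, 0.5000); from cell (1,7)
  next x-line at t=0.3118, next y-line at t=1.2400; Δt_x=1.1547, Δt_y=2.0000
    x: enter (0,7) at t=0.3118 ← occupied
  → r_3 = 0.3118
beam 4: φ=0°, α=195°
  dir = (cos 195°, sin 195°) = (-0.9659, -0.2588); from cell (1,7)
  next x-line at t=0.2795, next y-line at t=1.4682; Δt_x=1.0353, Δt_y=3.8637
    x: enter (0,7) at t=0.2795 ← occupied
  → r_4 = 0.2795
beam 5: φ=45°, α=240°
  dir = (cos 240°, sin 240°) = (-0.5000, -0.8660); from cell (1,7)
  next x-line at t=0.5400, next y-line at t=0.4388; Δt_x=2.0000, Δt_y=1.1547
    y: enter (1,6) at t=0.4388
    x: enter (0,6) at t=0.5400 ← occupied
  → r_5 = 0.5400
beam 6: φ=90°, α=285°
  dir = (cos 285°, sin 285°) = (0.2588, -0.9659); from cell (1,7)
  next x-line at t=2.8205, next y-line at t=0.3934; Δt_x=3.8637, Δt_y=1.0353
    y: enter (1,6) at t=0.3934
    y: enter (1,5) at t=1.4287
    y: enter (1,4) at t=2.4640
    x: enter (2,4) at t=2.8205
    y: enter (2,3) at t=3.4992
    y: enter (2,2) at t=4.5345
    y: enter (2,1) at t=5.5698
    y: enter (2,0) at t=6.6051 ← occupied
  → r_6 = 6.6051
beam 7: φ=135°, α=330°
  dir = (cos 330°, sin 330°) = (0.8660, -0.5000); from cell (1,7)
  next x-line at t=0.8429, next y-line at t=0.7600; Δt_x=1.1547, Δt_y=2.0000
    y: enter (1,6) at t=0.7600
    x: enter (2,6) at t=0.8429
    x: enter (3,6) at t=1.9976
    y: enter (3,5) at t=2.7600 ← occupied
  → r_7 = 2.7600

ranges = [1.8706, 1.0432, 0.3118, 0.2795, 0.5400, 6.6051, 2.7600]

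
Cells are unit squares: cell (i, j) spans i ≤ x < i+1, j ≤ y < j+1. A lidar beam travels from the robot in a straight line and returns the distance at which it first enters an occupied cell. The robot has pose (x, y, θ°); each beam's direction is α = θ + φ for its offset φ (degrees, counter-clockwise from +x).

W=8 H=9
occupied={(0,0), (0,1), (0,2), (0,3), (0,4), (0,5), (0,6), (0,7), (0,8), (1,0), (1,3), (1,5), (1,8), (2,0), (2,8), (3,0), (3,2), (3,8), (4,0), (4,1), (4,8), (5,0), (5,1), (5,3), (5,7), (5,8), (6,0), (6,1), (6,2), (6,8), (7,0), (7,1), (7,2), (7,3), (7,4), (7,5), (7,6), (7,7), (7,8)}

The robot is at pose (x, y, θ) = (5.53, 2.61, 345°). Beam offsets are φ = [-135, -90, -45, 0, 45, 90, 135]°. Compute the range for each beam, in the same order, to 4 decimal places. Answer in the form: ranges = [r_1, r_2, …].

beam 1: φ=-135°, α=210°
  direction (-0.8660, -0.5000); cell (5,2); t to first gridline: x 0.6120, y 1.2200 (then +1.1547 / +2.0000)
    (4,2) via x @ 0.6120
    (4,1) via y @ 1.2200  # hit
  → r_1 = 1.2200
beam 2: φ=-90°, α=255°
  direction (-0.2588, -0.9659); cell (5,2); t to first gridline: x 2.0478, y 0.6315 (then +3.8637 / +1.0353)
    (5,1) via y @ 0.6315  # hit
  → r_2 = 0.6315
beam 3: φ=-45°, α=300°
  direction (0.5000, -0.8660); cell (5,2); t to first gridline: x 0.9400, y 0.7044 (then +2.0000 / +1.1547)
    (5,1) via y @ 0.7044  # hit
  → r_3 = 0.7044
beam 4: φ=0°, α=345°
  direction (0.9659, -0.2588); cell (5,2); t to first gridline: x 0.4866, y 2.3569 (then +1.0353 / +3.8637)
    (6,2) via x @ 0.4866  # hit
  → r_4 = 0.4866
beam 5: φ=45°, α=30°
  direction (0.8660, 0.5000); cell (5,2); t to first gridline: x 0.5427, y 0.7800 (then +1.1547 / +2.0000)
    (6,2) via x @ 0.5427  # hit
  → r_5 = 0.5427
beam 6: φ=90°, α=75°
  direction (0.2588, 0.9659); cell (5,2); t to first gridline: x 1.8159, y 0.4038 (then +3.8637 / +1.0353)
    (5,3) via y @ 0.4038  # hit
  → r_6 = 0.4038
beam 7: φ=135°, α=120°
  direction (-0.5000, 0.8660); cell (5,2); t to first gridline: x 1.0600, y 0.4503 (then +2.0000 / +1.1547)
    (5,3) via y @ 0.4503  # hit
  → r_7 = 0.4503

ranges = [1.2200, 0.6315, 0.7044, 0.4866, 0.5427, 0.4038, 0.4503]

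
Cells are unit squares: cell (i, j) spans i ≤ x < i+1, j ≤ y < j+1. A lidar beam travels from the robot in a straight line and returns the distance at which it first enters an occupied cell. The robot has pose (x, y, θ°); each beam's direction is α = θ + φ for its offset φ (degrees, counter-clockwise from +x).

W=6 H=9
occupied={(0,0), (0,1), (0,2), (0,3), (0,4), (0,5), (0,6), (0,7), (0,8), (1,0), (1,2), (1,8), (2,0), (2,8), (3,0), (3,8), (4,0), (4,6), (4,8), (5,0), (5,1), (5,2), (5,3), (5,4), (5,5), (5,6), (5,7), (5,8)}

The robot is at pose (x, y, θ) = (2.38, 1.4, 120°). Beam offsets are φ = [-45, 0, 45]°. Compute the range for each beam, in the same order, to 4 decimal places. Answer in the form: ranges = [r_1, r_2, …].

beam 1: φ=-45°, α=75°
  cosα=0.2588 sinα=0.9659 | (2,1) | tMaxX 2.3955 tMaxY 0.6212 | tΔX 3.8637 tΔY 1.0353
    t=0.6212 [y] (2,2)
    t=1.6564 [y] (2,3)
    t=2.3955 [x] (3,3)
    t=2.6917 [y] (3,4)
    t=3.7270 [y] (3,5)
    t=4.7623 [y] (3,6)
    t=5.7975 [y] (3,7)
    t=6.2592 [x] (4,7)
    t=6.8328 [y] (4,8) — stop
  → r_1 = 6.8328
beam 2: φ=0°, α=120°
  cosα=-0.5000 sinα=0.8660 | (2,1) | tMaxX 0.7600 tMaxY 0.6928 | tΔX 2.0000 tΔY 1.1547
    t=0.6928 [y] (2,2)
    t=0.7600 [x] (1,2) — stop
  → r_2 = 0.7600
beam 3: φ=45°, α=165°
  cosα=-0.9659 sinα=0.2588 | (2,1) | tMaxX 0.3934 tMaxY 2.3182 | tΔX 1.0353 tΔY 3.8637
    t=0.3934 [x] (1,1)
    t=1.4287 [x] (0,1) — stop
  → r_3 = 1.4287

ranges = [6.8328, 0.7600, 1.4287]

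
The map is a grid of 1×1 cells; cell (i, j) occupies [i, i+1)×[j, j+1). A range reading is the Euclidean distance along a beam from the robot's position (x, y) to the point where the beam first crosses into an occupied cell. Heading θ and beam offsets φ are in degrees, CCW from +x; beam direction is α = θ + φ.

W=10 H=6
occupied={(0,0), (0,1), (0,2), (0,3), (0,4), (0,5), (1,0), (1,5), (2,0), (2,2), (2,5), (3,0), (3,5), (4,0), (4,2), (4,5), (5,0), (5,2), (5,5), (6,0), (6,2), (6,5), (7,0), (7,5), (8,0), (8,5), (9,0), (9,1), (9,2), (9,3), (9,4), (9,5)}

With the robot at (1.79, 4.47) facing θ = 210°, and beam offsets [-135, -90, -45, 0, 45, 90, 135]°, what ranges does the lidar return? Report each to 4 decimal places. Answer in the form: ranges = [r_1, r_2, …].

beam 1: φ=-135°, α=75°
  direction (0.2588, 0.9659); cell (1,4); t to first gridline: x 0.8114, y 0.5487 (then +3.8637 / +1.0353)
    (1,5) via y @ 0.5487  # hit
  → r_1 = 0.5487
beam 2: φ=-90°, α=120°
  direction (-0.5000, 0.8660); cell (1,4); t to first gridline: x 1.5800, y 0.6120 (then +2.0000 / +1.1547)
    (1,5) via y @ 0.6120  # hit
  → r_2 = 0.6120
beam 3: φ=-45°, α=165°
  direction (-0.9659, 0.2588); cell (1,4); t to first gridline: x 0.8179, y 2.0478 (then +1.0353 / +3.8637)
    (0,4) via x @ 0.8179  # hit
  → r_3 = 0.8179
beam 4: φ=0°, α=210°
  direction (-0.8660, -0.5000); cell (1,4); t to first gridline: x 0.9122, y 0.9400 (then +1.1547 / +2.0000)
    (0,4) via x @ 0.9122  # hit
  → r_4 = 0.9122
beam 5: φ=45°, α=255°
  direction (-0.2588, -0.9659); cell (1,4); t to first gridline: x 3.0523, y 0.4866 (then +3.8637 / +1.0353)
    (1,3) via y @ 0.4866
    (1,2) via y @ 1.5219
    (1,1) via y @ 2.5571
    (0,1) via x @ 3.0523  # hit
  → r_5 = 3.0523
beam 6: φ=90°, α=300°
  direction (0.5000, -0.8660); cell (1,4); t to first gridline: x 0.4200, y 0.5427 (then +2.0000 / +1.1547)
    (2,4) via x @ 0.4200
    (2,3) via y @ 0.5427
    (2,2) via y @ 1.6974  # hit
  → r_6 = 1.6974
beam 7: φ=135°, α=345°
  direction (0.9659, -0.2588); cell (1,4); t to first gridline: x 0.2174, y 1.8159 (then +1.0353 / +3.8637)
    (2,4) via x @ 0.2174
    (3,4) via x @ 1.2527
    (3,3) via y @ 1.8159
    (4,3) via x @ 2.2880
    (5,3) via x @ 3.3232
    (6,3) via x @ 4.3585
    (7,3) via x @ 5.3938
    (7,2) via y @ 5.6796
    (8,2) via x @ 6.4291
    (9,2) via x @ 7.4643  # hit
  → r_7 = 7.4643

ranges = [0.5487, 0.6120, 0.8179, 0.9122, 3.0523, 1.6974, 7.4643]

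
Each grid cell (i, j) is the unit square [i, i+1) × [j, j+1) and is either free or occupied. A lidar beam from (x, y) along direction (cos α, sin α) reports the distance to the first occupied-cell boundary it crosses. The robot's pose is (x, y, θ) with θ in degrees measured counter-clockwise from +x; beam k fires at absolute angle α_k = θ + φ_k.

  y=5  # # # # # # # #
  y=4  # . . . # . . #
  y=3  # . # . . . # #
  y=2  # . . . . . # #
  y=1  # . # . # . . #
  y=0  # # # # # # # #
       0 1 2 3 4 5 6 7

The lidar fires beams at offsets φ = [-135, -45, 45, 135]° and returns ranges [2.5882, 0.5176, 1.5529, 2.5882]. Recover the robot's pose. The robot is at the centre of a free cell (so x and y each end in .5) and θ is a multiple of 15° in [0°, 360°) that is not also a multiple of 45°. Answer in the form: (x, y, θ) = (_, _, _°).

(x, y, θ) = (1.5, 2.5, 210°)

The pose lattice has 18·16 = 288 candidates. Test each by forward raycasting.
  (5.5, 1.5, 195°): beam 1 = 1.0000 ≠ 2.5882 ✗
  (1.5, 2.5, 150°): beam 1 = 4.6587 ≠ 2.5882 ✗
  (2.5, 2.5, 195°): beam 1 = 0.5774 ≠ 2.5882 ✗
  (3.5, 4.5, 105°): beam 1 = 0.5774 ≠ 2.5882 ✗
  …
  (1.5, 2.5, 210°): r_1=2.5882, r_2=0.5176, r_3=1.5529, r_4=2.5882 — all match ✓
No second candidate reproduces the full scan.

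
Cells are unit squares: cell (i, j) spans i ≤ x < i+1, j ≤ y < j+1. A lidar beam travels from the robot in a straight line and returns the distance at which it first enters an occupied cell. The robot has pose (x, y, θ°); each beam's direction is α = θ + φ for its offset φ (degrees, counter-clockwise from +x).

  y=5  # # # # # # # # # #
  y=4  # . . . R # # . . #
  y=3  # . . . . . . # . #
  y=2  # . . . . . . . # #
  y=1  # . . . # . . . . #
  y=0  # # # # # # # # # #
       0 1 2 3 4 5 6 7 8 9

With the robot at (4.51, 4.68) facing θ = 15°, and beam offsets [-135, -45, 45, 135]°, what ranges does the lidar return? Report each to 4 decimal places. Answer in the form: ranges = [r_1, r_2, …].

beam 1: φ=-135°, α=240°
  direction (-0.5000, -0.8660); cell (4,4); t to first gridline: x 1.0200, y 0.7852 (then +2.0000 / +1.1547)
    (4,3) via y @ 0.7852
    (3,3) via x @ 1.0200
    (3,2) via y @ 1.9399
    (2,2) via x @ 3.0200
    (2,1) via y @ 3.0946
    (2,0) via y @ 4.2493  # hit
  → r_1 = 4.2493
beam 2: φ=-45°, α=330°
  direction (0.8660, -0.5000); cell (4,4); t to first gridline: x 0.5658, y 1.3600 (then +1.1547 / +2.0000)
    (5,4) via x @ 0.5658  # hit
  → r_2 = 0.5658
beam 3: φ=45°, α=60°
  direction (0.5000, 0.8660); cell (4,4); t to first gridline: x 0.9800, y 0.3695 (then +2.0000 / +1.1547)
    (4,5) via y @ 0.3695  # hit
  → r_3 = 0.3695
beam 4: φ=135°, α=150°
  direction (-0.8660, 0.5000); cell (4,4); t to first gridline: x 0.5889, y 0.6400 (then +1.1547 / +2.0000)
    (3,4) via x @ 0.5889
    (3,5) via y @ 0.6400  # hit
  → r_4 = 0.6400

ranges = [4.2493, 0.5658, 0.3695, 0.6400]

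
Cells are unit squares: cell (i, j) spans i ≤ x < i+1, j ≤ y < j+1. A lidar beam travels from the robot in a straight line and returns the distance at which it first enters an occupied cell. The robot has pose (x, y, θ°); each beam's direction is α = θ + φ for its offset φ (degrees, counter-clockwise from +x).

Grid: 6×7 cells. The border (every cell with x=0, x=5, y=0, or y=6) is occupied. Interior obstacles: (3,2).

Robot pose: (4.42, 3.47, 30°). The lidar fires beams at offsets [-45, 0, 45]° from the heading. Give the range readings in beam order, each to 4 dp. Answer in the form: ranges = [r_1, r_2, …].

beam 1: φ=-45°, α=345°
  d=(0.9659,-0.2588)  start (4,3)  tX=0.6005 tY=1.8159  stride 1/|dx|=1.0353 1/|dy|=3.8637
    cross x-line → (5,3), t=0.6005 (wall)
  → r_1 = 0.6005
beam 2: φ=0°, α=30°
  d=(0.8660,0.5000)  start (4,3)  tX=0.6697 tY=1.0600  stride 1/|dx|=1.1547 1/|dy|=2.0000
    cross x-line → (5,3), t=0.6697 (wall)
  → r_2 = 0.6697
beam 3: φ=45°, α=75°
  d=(0.2588,0.9659)  start (4,3)  tX=2.2409 tY=0.5487  stride 1/|dx|=3.8637 1/|dy|=1.0353
    cross y-line → (4,4), t=0.5487
    cross y-line → (4,5), t=1.5840
    cross x-line → (5,5), t=2.2409 (wall)
  → r_3 = 2.2409

ranges = [0.6005, 0.6697, 2.2409]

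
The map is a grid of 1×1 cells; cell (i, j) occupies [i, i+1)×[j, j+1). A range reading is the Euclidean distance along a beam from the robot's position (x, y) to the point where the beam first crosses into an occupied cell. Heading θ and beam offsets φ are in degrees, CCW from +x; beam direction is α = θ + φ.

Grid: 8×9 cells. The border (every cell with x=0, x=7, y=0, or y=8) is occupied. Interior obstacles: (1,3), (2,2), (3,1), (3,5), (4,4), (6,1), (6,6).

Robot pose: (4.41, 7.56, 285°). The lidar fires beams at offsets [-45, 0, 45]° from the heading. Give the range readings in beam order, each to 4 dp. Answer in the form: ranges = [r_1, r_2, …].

beam 1: φ=-45°, α=240°
  cosα=-0.5000 sinα=-0.8660 | (4,7) | tMaxX 0.8200 tMaxY 0.6466 | tΔX 2.0000 tΔY 1.1547
    t=0.6466 [y] (4,6)
    t=0.8200 [x] (3,6)
    t=1.8013 [y] (3,5) — stop
  → r_1 = 1.8013
beam 2: φ=0°, α=285°
  cosα=0.2588 sinα=-0.9659 | (4,7) | tMaxX 2.2796 tMaxY 0.5798 | tΔX 3.8637 tΔY 1.0353
    t=0.5798 [y] (4,6)
    t=1.6150 [y] (4,5)
    t=2.2796 [x] (5,5)
    t=2.6503 [y] (5,4)
    t=3.6856 [y] (5,3)
    t=4.7209 [y] (5,2)
    t=5.7561 [y] (5,1)
    t=6.1433 [x] (6,1) — stop
  → r_2 = 6.1433
beam 3: φ=45°, α=330°
  cosα=0.8660 sinα=-0.5000 | (4,7) | tMaxX 0.6813 tMaxY 1.1200 | tΔX 1.1547 tΔY 2.0000
    t=0.6813 [x] (5,7)
    t=1.1200 [y] (5,6)
    t=1.8360 [x] (6,6) — stop
  → r_3 = 1.8360

ranges = [1.8013, 6.1433, 1.8360]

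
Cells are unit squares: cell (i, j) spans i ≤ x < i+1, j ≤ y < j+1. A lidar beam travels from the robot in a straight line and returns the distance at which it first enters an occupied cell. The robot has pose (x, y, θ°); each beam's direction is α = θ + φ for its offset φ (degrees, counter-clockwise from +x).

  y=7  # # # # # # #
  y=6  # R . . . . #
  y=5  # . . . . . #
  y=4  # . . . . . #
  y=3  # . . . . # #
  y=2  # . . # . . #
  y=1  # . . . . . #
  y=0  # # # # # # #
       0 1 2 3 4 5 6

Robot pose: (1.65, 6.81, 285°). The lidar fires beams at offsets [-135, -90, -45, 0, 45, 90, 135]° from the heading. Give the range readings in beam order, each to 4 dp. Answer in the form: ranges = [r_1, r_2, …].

ranges = [0.3800, 0.6729, 1.3000, 6.0150, 5.0229, 0.7341, 0.2194]

beam 1: φ=-135°, α=150°
  direction (-0.8660, 0.5000); cell (1,6); t to first gridline: x 0.7506, y 0.3800 (then +1.1547 / +2.0000)
    (1,7) via y @ 0.3800  # hit
  → r_1 = 0.3800
beam 2: φ=-90°, α=195°
  direction (-0.9659, -0.2588); cell (1,6); t to first gridline: x 0.6729, y 3.1296 (then +1.0353 / +3.8637)
    (0,6) via x @ 0.6729  # hit
  → r_2 = 0.6729
beam 3: φ=-45°, α=240°
  direction (-0.5000, -0.8660); cell (1,6); t to first gridline: x 1.3000, y 0.9353 (then +2.0000 / +1.1547)
    (1,5) via y @ 0.9353
    (0,5) via x @ 1.3000  # hit
  → r_3 = 1.3000
beam 4: φ=0°, α=285°
  direction (0.2588, -0.9659); cell (1,6); t to first gridline: x 1.3523, y 0.8386 (then +3.8637 / +1.0353)
    (1,5) via y @ 0.8386
    (2,5) via x @ 1.3523
    (2,4) via y @ 1.8738
    (2,3) via y @ 2.9091
    (2,2) via y @ 3.9444
    (2,1) via y @ 4.9797
    (3,1) via x @ 5.2160
    (3,0) via y @ 6.0150  # hit
  → r_4 = 6.0150
beam 5: φ=45°, α=330°
  direction (0.8660, -0.5000); cell (1,6); t to first gridline: x 0.4041, y 1.6200 (then +1.1547 / +2.0000)
    (2,6) via x @ 0.4041
    (3,6) via x @ 1.5588
    (3,5) via y @ 1.6200
    (4,5) via x @ 2.7135
    (4,4) via y @ 3.6200
    (5,4) via x @ 3.8682
    (6,4) via x @ 5.0229  # hit
  → r_5 = 5.0229
beam 6: φ=90°, α=15°
  direction (0.9659, 0.2588); cell (1,6); t to first gridline: x 0.3623, y 0.7341 (then +1.0353 / +3.8637)
    (2,6) via x @ 0.3623
    (2,7) via y @ 0.7341  # hit
  → r_6 = 0.7341
beam 7: φ=135°, α=60°
  direction (0.5000, 0.8660); cell (1,6); t to first gridline: x 0.7000, y 0.2194 (then +2.0000 / +1.1547)
    (1,7) via y @ 0.2194  # hit
  → r_7 = 0.2194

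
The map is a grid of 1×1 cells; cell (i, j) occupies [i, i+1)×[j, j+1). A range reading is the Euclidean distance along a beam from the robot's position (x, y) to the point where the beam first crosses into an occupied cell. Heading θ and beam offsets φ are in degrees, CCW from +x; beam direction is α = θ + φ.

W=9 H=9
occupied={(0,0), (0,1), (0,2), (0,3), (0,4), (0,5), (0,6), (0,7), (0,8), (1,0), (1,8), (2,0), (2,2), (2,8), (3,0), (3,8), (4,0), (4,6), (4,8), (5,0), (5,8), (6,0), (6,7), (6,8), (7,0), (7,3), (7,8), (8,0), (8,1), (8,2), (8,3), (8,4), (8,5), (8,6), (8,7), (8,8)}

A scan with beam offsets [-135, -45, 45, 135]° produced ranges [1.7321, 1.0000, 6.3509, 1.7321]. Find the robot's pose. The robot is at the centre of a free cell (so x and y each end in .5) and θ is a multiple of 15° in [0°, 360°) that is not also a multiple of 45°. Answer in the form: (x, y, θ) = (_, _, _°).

(x, y, θ) = (6.5, 2.5, 105°)

The pose lattice has 45·16 = 720 candidates. Test each by forward raycasting.
  (7.5, 1.5, 345°): beam 1 = 1.0000 ≠ 1.7321 ✗
  (6.5, 2.5, 120°): beam 1 = 1.5529 ≠ 1.7321 ✗
  (1.5, 4.5, 15°): beam 1 = 1.0000 ≠ 1.7321 ✗
  …
  (6.5, 2.5, 105°): r_1=1.7321, r_2=1.0000, r_3=6.3509, r_4=1.7321 — all match ✓
Unique over the lattice → pose = (6.5, 2.5, 105°).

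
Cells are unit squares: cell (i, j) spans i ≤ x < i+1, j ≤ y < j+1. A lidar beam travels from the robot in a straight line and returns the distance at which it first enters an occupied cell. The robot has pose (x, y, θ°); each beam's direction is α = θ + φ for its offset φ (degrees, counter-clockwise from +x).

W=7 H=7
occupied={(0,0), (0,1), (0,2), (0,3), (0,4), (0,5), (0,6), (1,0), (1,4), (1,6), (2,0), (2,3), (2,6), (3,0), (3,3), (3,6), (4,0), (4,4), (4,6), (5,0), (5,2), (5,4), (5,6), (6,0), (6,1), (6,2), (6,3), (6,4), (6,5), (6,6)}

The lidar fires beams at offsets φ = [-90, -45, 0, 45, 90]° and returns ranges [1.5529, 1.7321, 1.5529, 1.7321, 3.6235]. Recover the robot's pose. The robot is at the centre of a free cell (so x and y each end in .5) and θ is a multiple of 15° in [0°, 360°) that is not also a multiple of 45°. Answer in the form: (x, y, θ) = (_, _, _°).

Enumerate (i+0.5, j+0.5, θ) over the 19 free cells and 16 admissible headings. For each, cast all 5 beams and compare to the given ranges.
  (3.5, 5.5, 165°): beam 1 = 0.5176 ≠ 1.5529 ✗
  (1.5, 3.5, 255°): beam 1 = 0.5176 ≠ 1.5529 ✗
  (4.5, 3.5, 30°): beam 1 = 1.0000 ≠ 1.5529 ✗
  …
  (2.5, 2.5, 255°): r_1=1.5529, r_2=1.7321, r_3=1.5529, r_4=1.7321, r_5=3.6235 — all match ✓
Unique over the lattice → pose = (2.5, 2.5, 255°).

(x, y, θ) = (2.5, 2.5, 255°)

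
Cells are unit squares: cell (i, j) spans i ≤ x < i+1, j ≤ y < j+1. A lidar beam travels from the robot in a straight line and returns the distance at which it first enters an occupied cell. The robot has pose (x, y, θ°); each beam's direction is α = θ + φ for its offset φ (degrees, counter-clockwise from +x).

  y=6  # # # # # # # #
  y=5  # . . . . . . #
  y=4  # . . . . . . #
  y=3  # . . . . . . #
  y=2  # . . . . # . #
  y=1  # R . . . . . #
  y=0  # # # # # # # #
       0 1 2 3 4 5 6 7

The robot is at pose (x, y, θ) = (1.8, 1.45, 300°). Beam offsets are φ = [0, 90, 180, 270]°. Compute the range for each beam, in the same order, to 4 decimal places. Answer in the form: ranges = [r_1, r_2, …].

ranges = [0.5196, 6.0044, 1.6000, 0.9000]

beam 1: φ=0°, α=300°
  direction (0.5000, -0.8660); cell (1,1); t to first gridline: x 0.4000, y 0.5196 (then +2.0000 / +1.1547)
    (2,1) via x @ 0.4000
    (2,0) via y @ 0.5196  # hit
  → r_1 = 0.5196
beam 2: φ=90°, α=30°
  direction (0.8660, 0.5000); cell (1,1); t to first gridline: x 0.2309, y 1.1000 (then +1.1547 / +2.0000)
    (2,1) via x @ 0.2309
    (2,2) via y @ 1.1000
    (3,2) via x @ 1.3856
    (4,2) via x @ 2.5403
    (4,3) via y @ 3.1000
    (5,3) via x @ 3.6950
    (6,3) via x @ 4.8497
    (6,4) via y @ 5.1000
    (7,4) via x @ 6.0044  # hit
  → r_2 = 6.0044
beam 3: φ=180°, α=120°
  direction (-0.5000, 0.8660); cell (1,1); t to first gridline: x 1.6000, y 0.6351 (then +2.0000 / +1.1547)
    (1,2) via y @ 0.6351
    (0,2) via x @ 1.6000  # hit
  → r_3 = 1.6000
beam 4: φ=270°, α=210°
  direction (-0.8660, -0.5000); cell (1,1); t to first gridline: x 0.9238, y 0.9000 (then +1.1547 / +2.0000)
    (1,0) via y @ 0.9000  # hit
  → r_4 = 0.9000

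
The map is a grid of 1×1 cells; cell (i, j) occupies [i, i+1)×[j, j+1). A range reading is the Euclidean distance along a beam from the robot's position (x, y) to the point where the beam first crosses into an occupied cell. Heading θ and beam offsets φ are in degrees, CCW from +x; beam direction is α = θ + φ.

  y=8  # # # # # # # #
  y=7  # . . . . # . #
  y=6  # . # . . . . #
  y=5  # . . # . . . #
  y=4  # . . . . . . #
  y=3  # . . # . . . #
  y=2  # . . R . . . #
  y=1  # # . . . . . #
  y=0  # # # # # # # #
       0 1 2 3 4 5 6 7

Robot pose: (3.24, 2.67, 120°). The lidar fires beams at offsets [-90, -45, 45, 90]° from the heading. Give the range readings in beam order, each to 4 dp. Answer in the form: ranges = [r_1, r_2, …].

beam 1: φ=-90°, α=30°
  cosα=0.8660 sinα=0.5000 | (3,2) | tMaxX 0.8776 tMaxY 0.6600 | tΔX 1.1547 tΔY 2.0000
    t=0.6600 [y] (3,3) — stop
  → r_1 = 0.6600
beam 2: φ=-45°, α=75°
  cosα=0.2588 sinα=0.9659 | (3,2) | tMaxX 2.9364 tMaxY 0.3416 | tΔX 3.8637 tΔY 1.0353
    t=0.3416 [y] (3,3) — stop
  → r_2 = 0.3416
beam 3: φ=45°, α=165°
  cosα=-0.9659 sinα=0.2588 | (3,2) | tMaxX 0.2485 tMaxY 1.2750 | tΔX 1.0353 tΔY 3.8637
    t=0.2485 [x] (2,2)
    t=1.2750 [y] (2,3)
    t=1.2837 [x] (1,3)
    t=2.3190 [x] (0,3) — stop
  → r_3 = 2.3190
beam 4: φ=90°, α=210°
  cosα=-0.8660 sinα=-0.5000 | (3,2) | tMaxX 0.2771 tMaxY 1.3400 | tΔX 1.1547 tΔY 2.0000
    t=0.2771 [x] (2,2)
    t=1.3400 [y] (2,1)
    t=1.4318 [x] (1,1) — stop
  → r_4 = 1.4318

ranges = [0.6600, 0.3416, 2.3190, 1.4318]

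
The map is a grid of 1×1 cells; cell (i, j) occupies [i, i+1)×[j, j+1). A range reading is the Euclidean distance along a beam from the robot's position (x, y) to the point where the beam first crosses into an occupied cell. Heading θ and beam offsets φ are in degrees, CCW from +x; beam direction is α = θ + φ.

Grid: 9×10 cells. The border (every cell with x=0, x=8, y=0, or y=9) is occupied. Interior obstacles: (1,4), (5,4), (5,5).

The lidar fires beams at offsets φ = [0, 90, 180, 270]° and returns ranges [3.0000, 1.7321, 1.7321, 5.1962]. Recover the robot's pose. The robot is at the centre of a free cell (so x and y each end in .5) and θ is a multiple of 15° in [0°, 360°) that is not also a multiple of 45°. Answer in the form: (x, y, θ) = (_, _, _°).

Candidates: 53 free-cell centres × 16 headings = 848 poses. Raycast each; keep the one whose scan matches to 4 dp.
  (7.5, 2.5, 300°): beam 1 = 1.0000 ≠ 3.0000 ✗
  (7.5, 3.5, 15°): beam 1 = 0.5176 ≠ 3.0000 ✗
  (3.5, 4.5, 195°): beam 1 = 1.5529 ≠ 3.0000 ✗
  …
  (6.5, 7.5, 300°): r_1=3.0000, r_2=1.7321, r_3=1.7321, r_4=5.1962 — all match ✓
Unique over the lattice → pose = (6.5, 7.5, 300°).

(x, y, θ) = (6.5, 7.5, 300°)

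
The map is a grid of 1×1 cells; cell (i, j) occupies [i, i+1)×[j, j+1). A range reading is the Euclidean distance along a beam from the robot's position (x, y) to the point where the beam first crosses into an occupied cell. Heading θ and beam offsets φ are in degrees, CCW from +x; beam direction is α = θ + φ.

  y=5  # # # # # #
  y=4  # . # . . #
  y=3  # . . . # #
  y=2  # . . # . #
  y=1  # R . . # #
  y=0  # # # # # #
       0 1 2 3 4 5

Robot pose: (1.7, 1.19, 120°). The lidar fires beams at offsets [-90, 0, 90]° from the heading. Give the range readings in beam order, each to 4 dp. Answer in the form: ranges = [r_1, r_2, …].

ranges = [1.6200, 1.4000, 0.3800]

beam 1: φ=-90°, α=30°
  cosα=0.8660 sinα=0.5000 | (1,1) | tMaxX 0.3464 tMaxY 1.6200 | tΔX 1.1547 tΔY 2.0000
    t=0.3464 [x] (2,1)
    t=1.5011 [x] (3,1)
    t=1.6200 [y] (3,2) — stop
  → r_1 = 1.6200
beam 2: φ=0°, α=120°
  cosα=-0.5000 sinα=0.8660 | (1,1) | tMaxX 1.4000 tMaxY 0.9353 | tΔX 2.0000 tΔY 1.1547
    t=0.9353 [y] (1,2)
    t=1.4000 [x] (0,2) — stop
  → r_2 = 1.4000
beam 3: φ=90°, α=210°
  cosα=-0.8660 sinα=-0.5000 | (1,1) | tMaxX 0.8083 tMaxY 0.3800 | tΔX 1.1547 tΔY 2.0000
    t=0.3800 [y] (1,0) — stop
  → r_3 = 0.3800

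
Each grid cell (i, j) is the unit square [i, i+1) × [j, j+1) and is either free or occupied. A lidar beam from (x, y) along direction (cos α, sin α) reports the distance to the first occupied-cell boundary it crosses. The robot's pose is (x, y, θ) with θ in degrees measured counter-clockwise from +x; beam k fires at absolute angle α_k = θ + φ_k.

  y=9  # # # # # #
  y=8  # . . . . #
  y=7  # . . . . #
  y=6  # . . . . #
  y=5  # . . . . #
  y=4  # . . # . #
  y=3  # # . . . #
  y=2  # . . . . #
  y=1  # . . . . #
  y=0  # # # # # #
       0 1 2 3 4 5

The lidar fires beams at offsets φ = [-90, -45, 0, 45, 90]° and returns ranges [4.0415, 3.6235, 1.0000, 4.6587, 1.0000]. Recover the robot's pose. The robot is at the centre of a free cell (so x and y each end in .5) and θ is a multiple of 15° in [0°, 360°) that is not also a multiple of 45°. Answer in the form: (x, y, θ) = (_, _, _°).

The pose lattice has 30·16 = 480 candidates. Test each by forward raycasting.
  (4.5, 2.5, 75°): beam 1 = 0.5176 ≠ 4.0415 ✗
  (3.5, 7.5, 255°): beam 1 = 2.5882 ≠ 4.0415 ✗
  (1.5, 2.5, 300°): beam 1 = 0.5774 ≠ 4.0415 ✗
  (2.5, 3.5, 330°): beam 1 = 2.8868 ≠ 4.0415 ✗
  …
  (4.5, 5.5, 210°): r_1=4.0415, r_2=3.6235, r_3=1.0000, r_4=4.6587, r_5=1.0000 — all match ✓
Unique over the lattice → pose = (4.5, 5.5, 210°).

(x, y, θ) = (4.5, 5.5, 210°)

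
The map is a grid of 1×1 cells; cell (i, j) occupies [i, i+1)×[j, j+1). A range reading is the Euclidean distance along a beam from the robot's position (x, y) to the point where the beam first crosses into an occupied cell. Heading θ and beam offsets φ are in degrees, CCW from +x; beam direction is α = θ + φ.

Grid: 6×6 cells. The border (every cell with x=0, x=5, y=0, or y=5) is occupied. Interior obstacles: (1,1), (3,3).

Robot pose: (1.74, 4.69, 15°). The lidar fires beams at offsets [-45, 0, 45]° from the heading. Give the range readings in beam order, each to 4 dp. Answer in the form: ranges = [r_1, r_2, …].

ranges = [1.4549, 1.1977, 0.3580]

beam 1: φ=-45°, α=330°
  cosα=0.8660 sinα=-0.5000 | (1,4) | tMaxX 0.3002 tMaxY 1.3800 | tΔX 1.1547 tΔY 2.0000
    t=0.3002 [x] (2,4)
    t=1.3800 [y] (2,3)
    t=1.4549 [x] (3,3) — stop
  → r_1 = 1.4549
beam 2: φ=0°, α=15°
  cosα=0.9659 sinα=0.2588 | (1,4) | tMaxX 0.2692 tMaxY 1.1977 | tΔX 1.0353 tΔY 3.8637
    t=0.2692 [x] (2,4)
    t=1.1977 [y] (2,5) — stop
  → r_2 = 1.1977
beam 3: φ=45°, α=60°
  cosα=0.5000 sinα=0.8660 | (1,4) | tMaxX 0.5200 tMaxY 0.3580 | tΔX 2.0000 tΔY 1.1547
    t=0.3580 [y] (1,5) — stop
  → r_3 = 0.3580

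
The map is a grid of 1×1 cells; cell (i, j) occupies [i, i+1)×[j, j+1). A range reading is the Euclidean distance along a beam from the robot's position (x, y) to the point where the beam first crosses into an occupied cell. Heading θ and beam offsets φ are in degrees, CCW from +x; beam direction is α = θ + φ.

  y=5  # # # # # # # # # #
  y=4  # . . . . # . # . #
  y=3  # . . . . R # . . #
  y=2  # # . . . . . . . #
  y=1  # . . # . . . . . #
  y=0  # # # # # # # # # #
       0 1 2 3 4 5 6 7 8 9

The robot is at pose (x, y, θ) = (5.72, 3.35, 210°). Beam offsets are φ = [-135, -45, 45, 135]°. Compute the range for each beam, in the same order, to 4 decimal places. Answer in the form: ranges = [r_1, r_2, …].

ranges = [0.6729, 4.8865, 2.4329, 0.2899]

beam 1: φ=-135°, α=75°
  d=(0.2588,0.9659)  start (5,3)  tX=1.0818 tY=0.6729  stride 1/|dx|=3.8637 1/|dy|=1.0353
    cross y-line → (5,4), t=0.6729 (wall)
  → r_1 = 0.6729
beam 2: φ=-45°, α=165°
  d=(-0.9659,0.2588)  start (5,3)  tX=0.7454 tY=2.5114  stride 1/|dx|=1.0353 1/|dy|=3.8637
    cross x-line → (4,3), t=0.7454
    cross x-line → (3,3), t=1.7807
    cross y-line → (3,4), t=2.5114
    cross x-line → (2,4), t=2.8160
    cross x-line → (1,4), t=3.8512
    cross x-line → (0,4), t=4.8865 (wall)
  → r_2 = 4.8865
beam 3: φ=45°, α=255°
  d=(-0.2588,-0.9659)  start (5,3)  tX=2.7819 tY=0.3623  stride 1/|dx|=3.8637 1/|dy|=1.0353
    cross y-line → (5,2), t=0.3623
    cross y-line → (5,1), t=1.3976
    cross y-line → (5,0), t=2.4329 (wall)
  → r_3 = 2.4329
beam 4: φ=135°, α=345°
  d=(0.9659,-0.2588)  start (5,3)  tX=0.2899 tY=1.3523  stride 1/|dx|=1.0353 1/|dy|=3.8637
    cross x-line → (6,3), t=0.2899 (wall)
  → r_4 = 0.2899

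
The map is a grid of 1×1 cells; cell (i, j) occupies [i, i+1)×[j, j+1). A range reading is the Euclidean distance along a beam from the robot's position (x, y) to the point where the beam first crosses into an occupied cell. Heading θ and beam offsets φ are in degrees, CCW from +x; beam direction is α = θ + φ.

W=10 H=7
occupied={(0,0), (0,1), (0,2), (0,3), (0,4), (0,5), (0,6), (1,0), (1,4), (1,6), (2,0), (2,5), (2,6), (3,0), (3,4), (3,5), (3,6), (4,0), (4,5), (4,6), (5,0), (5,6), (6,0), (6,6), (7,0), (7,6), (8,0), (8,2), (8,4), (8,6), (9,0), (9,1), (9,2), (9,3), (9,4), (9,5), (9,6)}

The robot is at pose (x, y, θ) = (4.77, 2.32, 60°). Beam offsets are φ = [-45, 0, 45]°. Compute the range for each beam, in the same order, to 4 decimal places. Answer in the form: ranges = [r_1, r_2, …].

ranges = [4.3792, 4.2493, 2.7745]

beam 1: φ=-45°, α=15°
  direction (0.9659, 0.2588); cell (4,2); t to first gridline: x 0.2381, y 2.6273 (then +1.0353 / +3.8637)
    (5,2) via x @ 0.2381
    (6,2) via x @ 1.2734
    (7,2) via x @ 2.3087
    (7,3) via y @ 2.6273
    (8,3) via x @ 3.3439
    (9,3) via x @ 4.3792  # hit
  → r_1 = 4.3792
beam 2: φ=0°, α=60°
  direction (0.5000, 0.8660); cell (4,2); t to first gridline: x 0.4600, y 0.7852 (then +2.0000 / +1.1547)
    (5,2) via x @ 0.4600
    (5,3) via y @ 0.7852
    (5,4) via y @ 1.9399
    (6,4) via x @ 2.4600
    (6,5) via y @ 3.0946
    (6,6) via y @ 4.2493  # hit
  → r_2 = 4.2493
beam 3: φ=45°, α=105°
  direction (-0.2588, 0.9659); cell (4,2); t to first gridline: x 2.9751, y 0.7040 (then +3.8637 / +1.0353)
    (4,3) via y @ 0.7040
    (4,4) via y @ 1.7393
    (4,5) via y @ 2.7745  # hit
  → r_3 = 2.7745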